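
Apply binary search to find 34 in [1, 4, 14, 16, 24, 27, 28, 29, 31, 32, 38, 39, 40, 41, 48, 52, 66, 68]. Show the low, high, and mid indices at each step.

Binary search for 34 in [1, 4, 14, 16, 24, 27, 28, 29, 31, 32, 38, 39, 40, 41, 48, 52, 66, 68]:

lo=0, hi=17, mid=8, arr[mid]=31 -> 31 < 34, search right half
lo=9, hi=17, mid=13, arr[mid]=41 -> 41 > 34, search left half
lo=9, hi=12, mid=10, arr[mid]=38 -> 38 > 34, search left half
lo=9, hi=9, mid=9, arr[mid]=32 -> 32 < 34, search right half
lo=10 > hi=9, target 34 not found

Binary search determines that 34 is not in the array after 4 comparisons. The search space was exhausted without finding the target.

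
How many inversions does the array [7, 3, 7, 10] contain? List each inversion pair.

Finding inversions in [7, 3, 7, 10]:

(0, 1): arr[0]=7 > arr[1]=3

Total inversions: 1

The array has 1 inversion(s): (0,1). Each pair (i,j) satisfies i < j and arr[i] > arr[j].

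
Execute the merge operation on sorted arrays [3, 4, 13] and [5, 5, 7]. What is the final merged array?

Merging process:

Compare 3 vs 5: take 3 from left. Merged: [3]
Compare 4 vs 5: take 4 from left. Merged: [3, 4]
Compare 13 vs 5: take 5 from right. Merged: [3, 4, 5]
Compare 13 vs 5: take 5 from right. Merged: [3, 4, 5, 5]
Compare 13 vs 7: take 7 from right. Merged: [3, 4, 5, 5, 7]
Append remaining from left: [13]. Merged: [3, 4, 5, 5, 7, 13]

Final merged array: [3, 4, 5, 5, 7, 13]
Total comparisons: 5

The merged array is [3, 4, 5, 5, 7, 13], requiring 5 comparisons. The merge step runs in O(n) time where n is the total number of elements.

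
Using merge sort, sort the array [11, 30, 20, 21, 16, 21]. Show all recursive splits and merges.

Merge sort trace:

Split: [11, 30, 20, 21, 16, 21] -> [11, 30, 20] and [21, 16, 21]
  Split: [11, 30, 20] -> [11] and [30, 20]
    Split: [30, 20] -> [30] and [20]
    Merge: [30] + [20] -> [20, 30]
  Merge: [11] + [20, 30] -> [11, 20, 30]
  Split: [21, 16, 21] -> [21] and [16, 21]
    Split: [16, 21] -> [16] and [21]
    Merge: [16] + [21] -> [16, 21]
  Merge: [21] + [16, 21] -> [16, 21, 21]
Merge: [11, 20, 30] + [16, 21, 21] -> [11, 16, 20, 21, 21, 30]

Final sorted array: [11, 16, 20, 21, 21, 30]

The merge sort proceeds by recursively splitting the array and merging sorted halves.
After all merges, the sorted array is [11, 16, 20, 21, 21, 30].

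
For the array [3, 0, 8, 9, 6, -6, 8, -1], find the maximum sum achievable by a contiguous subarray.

Using Kadane's algorithm on [3, 0, 8, 9, 6, -6, 8, -1]:

Scanning through the array:
Position 1 (value 0): max_ending_here = 3, max_so_far = 3
Position 2 (value 8): max_ending_here = 11, max_so_far = 11
Position 3 (value 9): max_ending_here = 20, max_so_far = 20
Position 4 (value 6): max_ending_here = 26, max_so_far = 26
Position 5 (value -6): max_ending_here = 20, max_so_far = 26
Position 6 (value 8): max_ending_here = 28, max_so_far = 28
Position 7 (value -1): max_ending_here = 27, max_so_far = 28

Maximum subarray: [3, 0, 8, 9, 6, -6, 8]
Maximum sum: 28

The maximum subarray is [3, 0, 8, 9, 6, -6, 8] with sum 28. This subarray runs from index 0 to index 6.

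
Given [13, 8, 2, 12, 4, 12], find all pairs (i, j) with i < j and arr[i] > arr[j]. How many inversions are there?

Finding inversions in [13, 8, 2, 12, 4, 12]:

(0, 1): arr[0]=13 > arr[1]=8
(0, 2): arr[0]=13 > arr[2]=2
(0, 3): arr[0]=13 > arr[3]=12
(0, 4): arr[0]=13 > arr[4]=4
(0, 5): arr[0]=13 > arr[5]=12
(1, 2): arr[1]=8 > arr[2]=2
(1, 4): arr[1]=8 > arr[4]=4
(3, 4): arr[3]=12 > arr[4]=4

Total inversions: 8

The array has 8 inversion(s): (0,1), (0,2), (0,3), (0,4), (0,5), (1,2), (1,4), (3,4). Each pair (i,j) satisfies i < j and arr[i] > arr[j].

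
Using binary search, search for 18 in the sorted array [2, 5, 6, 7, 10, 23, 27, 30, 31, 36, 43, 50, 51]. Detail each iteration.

Binary search for 18 in [2, 5, 6, 7, 10, 23, 27, 30, 31, 36, 43, 50, 51]:

lo=0, hi=12, mid=6, arr[mid]=27 -> 27 > 18, search left half
lo=0, hi=5, mid=2, arr[mid]=6 -> 6 < 18, search right half
lo=3, hi=5, mid=4, arr[mid]=10 -> 10 < 18, search right half
lo=5, hi=5, mid=5, arr[mid]=23 -> 23 > 18, search left half
lo=5 > hi=4, target 18 not found

Binary search determines that 18 is not in the array after 4 comparisons. The search space was exhausted without finding the target.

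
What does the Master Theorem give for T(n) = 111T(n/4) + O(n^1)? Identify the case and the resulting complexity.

Master Theorem for T(n) = 111T(n/4) + O(n^1):

a = 111, b = 4, c = 1
log_b(a) = log_4(111) = 3.3972

Case 1: c = 1 < log_4(111) = 3.3972
T(n) = O(n^(log_4 111))

For T(n) = 111T(n/4) + O(n^1): log_4(111) = 3.3972. This is Case 1 of the Master Theorem (c < log_b(a), work dominated by leaves), giving O(n^(log_4 111)).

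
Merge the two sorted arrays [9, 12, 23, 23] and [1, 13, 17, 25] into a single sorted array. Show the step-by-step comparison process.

Merging process:

Compare 9 vs 1: take 1 from right. Merged: [1]
Compare 9 vs 13: take 9 from left. Merged: [1, 9]
Compare 12 vs 13: take 12 from left. Merged: [1, 9, 12]
Compare 23 vs 13: take 13 from right. Merged: [1, 9, 12, 13]
Compare 23 vs 17: take 17 from right. Merged: [1, 9, 12, 13, 17]
Compare 23 vs 25: take 23 from left. Merged: [1, 9, 12, 13, 17, 23]
Compare 23 vs 25: take 23 from left. Merged: [1, 9, 12, 13, 17, 23, 23]
Append remaining from right: [25]. Merged: [1, 9, 12, 13, 17, 23, 23, 25]

Final merged array: [1, 9, 12, 13, 17, 23, 23, 25]
Total comparisons: 7

The merged array is [1, 9, 12, 13, 17, 23, 23, 25], requiring 7 comparisons. The merge step runs in O(n) time where n is the total number of elements.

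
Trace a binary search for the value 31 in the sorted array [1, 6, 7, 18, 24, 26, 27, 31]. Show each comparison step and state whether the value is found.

Binary search for 31 in [1, 6, 7, 18, 24, 26, 27, 31]:

lo=0, hi=7, mid=3, arr[mid]=18 -> 18 < 31, search right half
lo=4, hi=7, mid=5, arr[mid]=26 -> 26 < 31, search right half
lo=6, hi=7, mid=6, arr[mid]=27 -> 27 < 31, search right half
lo=7, hi=7, mid=7, arr[mid]=31 -> Found target at index 7!

Binary search finds 31 at index 7 after 4 comparisons. The search repeatedly halves the search space by comparing with the middle element.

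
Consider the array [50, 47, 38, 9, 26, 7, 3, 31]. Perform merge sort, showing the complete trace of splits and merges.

Merge sort trace:

Split: [50, 47, 38, 9, 26, 7, 3, 31] -> [50, 47, 38, 9] and [26, 7, 3, 31]
  Split: [50, 47, 38, 9] -> [50, 47] and [38, 9]
    Split: [50, 47] -> [50] and [47]
    Merge: [50] + [47] -> [47, 50]
    Split: [38, 9] -> [38] and [9]
    Merge: [38] + [9] -> [9, 38]
  Merge: [47, 50] + [9, 38] -> [9, 38, 47, 50]
  Split: [26, 7, 3, 31] -> [26, 7] and [3, 31]
    Split: [26, 7] -> [26] and [7]
    Merge: [26] + [7] -> [7, 26]
    Split: [3, 31] -> [3] and [31]
    Merge: [3] + [31] -> [3, 31]
  Merge: [7, 26] + [3, 31] -> [3, 7, 26, 31]
Merge: [9, 38, 47, 50] + [3, 7, 26, 31] -> [3, 7, 9, 26, 31, 38, 47, 50]

Final sorted array: [3, 7, 9, 26, 31, 38, 47, 50]

The merge sort proceeds by recursively splitting the array and merging sorted halves.
After all merges, the sorted array is [3, 7, 9, 26, 31, 38, 47, 50].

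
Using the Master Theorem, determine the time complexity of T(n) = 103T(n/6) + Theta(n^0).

Master Theorem for T(n) = 103T(n/6) + O(n^0):

a = 103, b = 6, c = 0
log_b(a) = log_6(103) = 2.5867

Case 1: c = 0 < log_6(103) = 2.5867
T(n) = O(n^(log_6 103))

For T(n) = 103T(n/6) + O(n^0): log_6(103) = 2.5867. This is Case 1 of the Master Theorem (c < log_b(a), work dominated by leaves), giving O(n^(log_6 103)).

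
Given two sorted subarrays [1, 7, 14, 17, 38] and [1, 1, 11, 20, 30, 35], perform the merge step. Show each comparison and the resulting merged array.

Merging process:

Compare 1 vs 1: take 1 from left. Merged: [1]
Compare 7 vs 1: take 1 from right. Merged: [1, 1]
Compare 7 vs 1: take 1 from right. Merged: [1, 1, 1]
Compare 7 vs 11: take 7 from left. Merged: [1, 1, 1, 7]
Compare 14 vs 11: take 11 from right. Merged: [1, 1, 1, 7, 11]
Compare 14 vs 20: take 14 from left. Merged: [1, 1, 1, 7, 11, 14]
Compare 17 vs 20: take 17 from left. Merged: [1, 1, 1, 7, 11, 14, 17]
Compare 38 vs 20: take 20 from right. Merged: [1, 1, 1, 7, 11, 14, 17, 20]
Compare 38 vs 30: take 30 from right. Merged: [1, 1, 1, 7, 11, 14, 17, 20, 30]
Compare 38 vs 35: take 35 from right. Merged: [1, 1, 1, 7, 11, 14, 17, 20, 30, 35]
Append remaining from left: [38]. Merged: [1, 1, 1, 7, 11, 14, 17, 20, 30, 35, 38]

Final merged array: [1, 1, 1, 7, 11, 14, 17, 20, 30, 35, 38]
Total comparisons: 10

The merged array is [1, 1, 1, 7, 11, 14, 17, 20, 30, 35, 38], requiring 10 comparisons. The merge step runs in O(n) time where n is the total number of elements.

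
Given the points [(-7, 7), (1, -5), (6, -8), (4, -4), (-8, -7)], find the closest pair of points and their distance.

Computing all pairwise distances among 5 points:

d((-7, 7), (1, -5)) = 14.4222
d((-7, 7), (6, -8)) = 19.8494
d((-7, 7), (4, -4)) = 15.5563
d((-7, 7), (-8, -7)) = 14.0357
d((1, -5), (6, -8)) = 5.831
d((1, -5), (4, -4)) = 3.1623 <-- minimum
d((1, -5), (-8, -7)) = 9.2195
d((6, -8), (4, -4)) = 4.4721
d((6, -8), (-8, -7)) = 14.0357
d((4, -4), (-8, -7)) = 12.3693

Closest pair: (1, -5) and (4, -4) with distance 3.1623

The closest pair is (1, -5) and (4, -4) with Euclidean distance 3.1623. For 5 points, brute-force pairwise comparison is shown above. For large n, the divide-and-conquer algorithm (sort by x, recurse on halves, check the dividing strip) achieves O(n log n).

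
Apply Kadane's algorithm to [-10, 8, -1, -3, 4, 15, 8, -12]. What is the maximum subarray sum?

Using Kadane's algorithm on [-10, 8, -1, -3, 4, 15, 8, -12]:

Scanning through the array:
Position 1 (value 8): max_ending_here = 8, max_so_far = 8
Position 2 (value -1): max_ending_here = 7, max_so_far = 8
Position 3 (value -3): max_ending_here = 4, max_so_far = 8
Position 4 (value 4): max_ending_here = 8, max_so_far = 8
Position 5 (value 15): max_ending_here = 23, max_so_far = 23
Position 6 (value 8): max_ending_here = 31, max_so_far = 31
Position 7 (value -12): max_ending_here = 19, max_so_far = 31

Maximum subarray: [8, -1, -3, 4, 15, 8]
Maximum sum: 31

The maximum subarray is [8, -1, -3, 4, 15, 8] with sum 31. This subarray runs from index 1 to index 6.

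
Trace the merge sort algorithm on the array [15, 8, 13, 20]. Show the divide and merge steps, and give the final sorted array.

Merge sort trace:

Split: [15, 8, 13, 20] -> [15, 8] and [13, 20]
  Split: [15, 8] -> [15] and [8]
  Merge: [15] + [8] -> [8, 15]
  Split: [13, 20] -> [13] and [20]
  Merge: [13] + [20] -> [13, 20]
Merge: [8, 15] + [13, 20] -> [8, 13, 15, 20]

Final sorted array: [8, 13, 15, 20]

The merge sort proceeds by recursively splitting the array and merging sorted halves.
After all merges, the sorted array is [8, 13, 15, 20].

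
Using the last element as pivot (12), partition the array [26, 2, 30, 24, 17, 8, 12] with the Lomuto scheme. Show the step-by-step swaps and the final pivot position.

Lomuto partition with pivot = 12:

Initial array: [26, 2, 30, 24, 17, 8, 12]

arr[0]=26 > 12: no swap
arr[1]=2 <= 12: swap with position 0, array becomes [2, 26, 30, 24, 17, 8, 12]
arr[2]=30 > 12: no swap
arr[3]=24 > 12: no swap
arr[4]=17 > 12: no swap
arr[5]=8 <= 12: swap with position 1, array becomes [2, 8, 30, 24, 17, 26, 12]

Place pivot at position 2: [2, 8, 12, 24, 17, 26, 30]
Pivot position: 2

After partitioning with pivot 12, the array becomes [2, 8, 12, 24, 17, 26, 30]. The pivot is placed at index 2. All elements to the left of the pivot are <= 12, and all elements to the right are > 12.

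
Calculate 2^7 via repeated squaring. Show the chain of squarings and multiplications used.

Computing 2^7 by squaring (build up from 2^1; each line after the first costs one multiplication):

2^1 = 2
2^2 = (2^1)^2 = 2^2 = 4
2^3 = 2 * 2^2 = 2 * 4 = 8
2^6 = (2^3)^2 = 8^2 = 64
2^7 = 2 * 2^6 = 2 * 64 = 128

Result: 128
Multiplications needed: 4 (4 lines after 2^1)

2^7 = 128. Using exponentiation by squaring, this requires 4 multiplications. The key idea: if the exponent is even, square the half-power; if odd, multiply by the base once.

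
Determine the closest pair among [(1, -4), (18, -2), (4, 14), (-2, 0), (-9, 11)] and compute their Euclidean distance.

Computing all pairwise distances among 5 points:

d((1, -4), (18, -2)) = 17.1172
d((1, -4), (4, 14)) = 18.2483
d((1, -4), (-2, 0)) = 5.0 <-- minimum
d((1, -4), (-9, 11)) = 18.0278
d((18, -2), (4, 14)) = 21.2603
d((18, -2), (-2, 0)) = 20.0998
d((18, -2), (-9, 11)) = 29.9666
d((4, 14), (-2, 0)) = 15.2315
d((4, 14), (-9, 11)) = 13.3417
d((-2, 0), (-9, 11)) = 13.0384

Closest pair: (1, -4) and (-2, 0) with distance 5.0

The closest pair is (1, -4) and (-2, 0) with Euclidean distance 5.0. For 5 points, brute-force pairwise comparison is shown above. For large n, the divide-and-conquer algorithm (sort by x, recurse on halves, check the dividing strip) achieves O(n log n).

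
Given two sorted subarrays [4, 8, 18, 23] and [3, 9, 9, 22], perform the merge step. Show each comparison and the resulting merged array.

Merging process:

Compare 4 vs 3: take 3 from right. Merged: [3]
Compare 4 vs 9: take 4 from left. Merged: [3, 4]
Compare 8 vs 9: take 8 from left. Merged: [3, 4, 8]
Compare 18 vs 9: take 9 from right. Merged: [3, 4, 8, 9]
Compare 18 vs 9: take 9 from right. Merged: [3, 4, 8, 9, 9]
Compare 18 vs 22: take 18 from left. Merged: [3, 4, 8, 9, 9, 18]
Compare 23 vs 22: take 22 from right. Merged: [3, 4, 8, 9, 9, 18, 22]
Append remaining from left: [23]. Merged: [3, 4, 8, 9, 9, 18, 22, 23]

Final merged array: [3, 4, 8, 9, 9, 18, 22, 23]
Total comparisons: 7

The merged array is [3, 4, 8, 9, 9, 18, 22, 23], requiring 7 comparisons. The merge step runs in O(n) time where n is the total number of elements.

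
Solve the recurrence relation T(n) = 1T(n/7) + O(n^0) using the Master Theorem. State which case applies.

Master Theorem for T(n) = 1T(n/7) + O(n^0):

a = 1, b = 7, c = 0
log_b(a) = log_7(1) = 0.0000

Case 2: c = 0 = log_7(1) = 0.0000
T(n) = O(n^0 log n) = O(log n)

For T(n) = 1T(n/7) + O(n^0): log_7(1) = 0.0000. This is Case 2 of the Master Theorem (c = log_b(a), equal work at all levels), giving O(log n).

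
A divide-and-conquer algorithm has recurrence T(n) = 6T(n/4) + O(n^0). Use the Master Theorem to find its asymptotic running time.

Master Theorem for T(n) = 6T(n/4) + O(n^0):

a = 6, b = 4, c = 0
log_b(a) = log_4(6) = 1.2925

Case 1: c = 0 < log_4(6) = 1.2925
T(n) = O(n^(log_4 6))

For T(n) = 6T(n/4) + O(n^0): log_4(6) = 1.2925. This is Case 1 of the Master Theorem (c < log_b(a), work dominated by leaves), giving O(n^(log_4 6)).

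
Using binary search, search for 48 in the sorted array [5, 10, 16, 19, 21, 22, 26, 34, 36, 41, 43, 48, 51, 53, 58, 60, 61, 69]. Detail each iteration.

Binary search for 48 in [5, 10, 16, 19, 21, 22, 26, 34, 36, 41, 43, 48, 51, 53, 58, 60, 61, 69]:

lo=0, hi=17, mid=8, arr[mid]=36 -> 36 < 48, search right half
lo=9, hi=17, mid=13, arr[mid]=53 -> 53 > 48, search left half
lo=9, hi=12, mid=10, arr[mid]=43 -> 43 < 48, search right half
lo=11, hi=12, mid=11, arr[mid]=48 -> Found target at index 11!

Binary search finds 48 at index 11 after 4 comparisons. The search repeatedly halves the search space by comparing with the middle element.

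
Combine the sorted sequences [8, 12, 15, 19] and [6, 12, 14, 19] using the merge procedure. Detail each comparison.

Merging process:

Compare 8 vs 6: take 6 from right. Merged: [6]
Compare 8 vs 12: take 8 from left. Merged: [6, 8]
Compare 12 vs 12: take 12 from left. Merged: [6, 8, 12]
Compare 15 vs 12: take 12 from right. Merged: [6, 8, 12, 12]
Compare 15 vs 14: take 14 from right. Merged: [6, 8, 12, 12, 14]
Compare 15 vs 19: take 15 from left. Merged: [6, 8, 12, 12, 14, 15]
Compare 19 vs 19: take 19 from left. Merged: [6, 8, 12, 12, 14, 15, 19]
Append remaining from right: [19]. Merged: [6, 8, 12, 12, 14, 15, 19, 19]

Final merged array: [6, 8, 12, 12, 14, 15, 19, 19]
Total comparisons: 7

The merged array is [6, 8, 12, 12, 14, 15, 19, 19], requiring 7 comparisons. The merge step runs in O(n) time where n is the total number of elements.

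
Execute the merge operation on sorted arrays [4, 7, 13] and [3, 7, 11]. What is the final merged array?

Merging process:

Compare 4 vs 3: take 3 from right. Merged: [3]
Compare 4 vs 7: take 4 from left. Merged: [3, 4]
Compare 7 vs 7: take 7 from left. Merged: [3, 4, 7]
Compare 13 vs 7: take 7 from right. Merged: [3, 4, 7, 7]
Compare 13 vs 11: take 11 from right. Merged: [3, 4, 7, 7, 11]
Append remaining from left: [13]. Merged: [3, 4, 7, 7, 11, 13]

Final merged array: [3, 4, 7, 7, 11, 13]
Total comparisons: 5

The merged array is [3, 4, 7, 7, 11, 13], requiring 5 comparisons. The merge step runs in O(n) time where n is the total number of elements.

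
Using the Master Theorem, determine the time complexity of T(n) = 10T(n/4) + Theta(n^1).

Master Theorem for T(n) = 10T(n/4) + O(n^1):

a = 10, b = 4, c = 1
log_b(a) = log_4(10) = 1.6610

Case 1: c = 1 < log_4(10) = 1.6610
T(n) = O(n^(log_4 10))

For T(n) = 10T(n/4) + O(n^1): log_4(10) = 1.6610. This is Case 1 of the Master Theorem (c < log_b(a), work dominated by leaves), giving O(n^(log_4 10)).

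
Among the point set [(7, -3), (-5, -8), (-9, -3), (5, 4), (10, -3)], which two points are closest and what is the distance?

Computing all pairwise distances among 5 points:

d((7, -3), (-5, -8)) = 13.0
d((7, -3), (-9, -3)) = 16.0
d((7, -3), (5, 4)) = 7.2801
d((7, -3), (10, -3)) = 3.0 <-- minimum
d((-5, -8), (-9, -3)) = 6.4031
d((-5, -8), (5, 4)) = 15.6205
d((-5, -8), (10, -3)) = 15.8114
d((-9, -3), (5, 4)) = 15.6525
d((-9, -3), (10, -3)) = 19.0
d((5, 4), (10, -3)) = 8.6023

Closest pair: (7, -3) and (10, -3) with distance 3.0

The closest pair is (7, -3) and (10, -3) with Euclidean distance 3.0. For 5 points, brute-force pairwise comparison is shown above. For large n, the divide-and-conquer algorithm (sort by x, recurse on halves, check the dividing strip) achieves O(n log n).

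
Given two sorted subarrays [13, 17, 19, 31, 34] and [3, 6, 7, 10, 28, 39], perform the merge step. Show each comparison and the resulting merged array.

Merging process:

Compare 13 vs 3: take 3 from right. Merged: [3]
Compare 13 vs 6: take 6 from right. Merged: [3, 6]
Compare 13 vs 7: take 7 from right. Merged: [3, 6, 7]
Compare 13 vs 10: take 10 from right. Merged: [3, 6, 7, 10]
Compare 13 vs 28: take 13 from left. Merged: [3, 6, 7, 10, 13]
Compare 17 vs 28: take 17 from left. Merged: [3, 6, 7, 10, 13, 17]
Compare 19 vs 28: take 19 from left. Merged: [3, 6, 7, 10, 13, 17, 19]
Compare 31 vs 28: take 28 from right. Merged: [3, 6, 7, 10, 13, 17, 19, 28]
Compare 31 vs 39: take 31 from left. Merged: [3, 6, 7, 10, 13, 17, 19, 28, 31]
Compare 34 vs 39: take 34 from left. Merged: [3, 6, 7, 10, 13, 17, 19, 28, 31, 34]
Append remaining from right: [39]. Merged: [3, 6, 7, 10, 13, 17, 19, 28, 31, 34, 39]

Final merged array: [3, 6, 7, 10, 13, 17, 19, 28, 31, 34, 39]
Total comparisons: 10

The merged array is [3, 6, 7, 10, 13, 17, 19, 28, 31, 34, 39], requiring 10 comparisons. The merge step runs in O(n) time where n is the total number of elements.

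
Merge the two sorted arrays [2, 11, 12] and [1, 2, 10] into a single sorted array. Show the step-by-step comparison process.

Merging process:

Compare 2 vs 1: take 1 from right. Merged: [1]
Compare 2 vs 2: take 2 from left. Merged: [1, 2]
Compare 11 vs 2: take 2 from right. Merged: [1, 2, 2]
Compare 11 vs 10: take 10 from right. Merged: [1, 2, 2, 10]
Append remaining from left: [11, 12]. Merged: [1, 2, 2, 10, 11, 12]

Final merged array: [1, 2, 2, 10, 11, 12]
Total comparisons: 4

The merged array is [1, 2, 2, 10, 11, 12], requiring 4 comparisons. The merge step runs in O(n) time where n is the total number of elements.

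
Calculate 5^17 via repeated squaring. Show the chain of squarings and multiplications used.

Computing 5^17 by squaring (build up from 5^1; each line after the first costs one multiplication):

5^1 = 5
5^2 = (5^1)^2 = 5^2 = 25
5^4 = (5^2)^2 = 25^2 = 625
5^8 = (5^4)^2 = 625^2 = 390625
5^16 = (5^8)^2 = 390625^2 = 152587890625
5^17 = 5 * 5^16 = 5 * 152587890625 = 762939453125

Result: 762939453125
Multiplications needed: 5 (5 lines after 5^1)

5^17 = 762939453125. Using exponentiation by squaring, this requires 5 multiplications. The key idea: if the exponent is even, square the half-power; if odd, multiply by the base once.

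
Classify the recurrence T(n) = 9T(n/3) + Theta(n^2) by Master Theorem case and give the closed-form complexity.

Master Theorem for T(n) = 9T(n/3) + O(n^2):

a = 9, b = 3, c = 2
log_b(a) = log_3(9) = 2.0000

Case 2: c = 2 = log_3(9) = 2.0000
T(n) = O(n^2 log n) = O(n^2 log n)

For T(n) = 9T(n/3) + O(n^2): log_3(9) = 2.0000. This is Case 2 of the Master Theorem (c = log_b(a), equal work at all levels), giving O(n^2 log n).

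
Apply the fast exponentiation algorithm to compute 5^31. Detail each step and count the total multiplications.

Computing 5^31 by squaring (build up from 5^1; each line after the first costs one multiplication):

5^1 = 5
5^2 = (5^1)^2 = 5^2 = 25
5^3 = 5 * 5^2 = 5 * 25 = 125
5^6 = (5^3)^2 = 125^2 = 15625
5^7 = 5 * 5^6 = 5 * 15625 = 78125
5^14 = (5^7)^2 = 78125^2 = 6103515625
5^15 = 5 * 5^14 = 5 * 6103515625 = 30517578125
5^30 = (5^15)^2 = 30517578125^2 = 931322574615478515625
5^31 = 5 * 5^30 = 5 * 931322574615478515625 = 4656612873077392578125

Result: 4656612873077392578125
Multiplications needed: 8 (8 lines after 5^1)

5^31 = 4656612873077392578125. Using exponentiation by squaring, this requires 8 multiplications. The key idea: if the exponent is even, square the half-power; if odd, multiply by the base once.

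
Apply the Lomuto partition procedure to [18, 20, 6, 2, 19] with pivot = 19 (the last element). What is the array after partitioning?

Lomuto partition with pivot = 19:

Initial array: [18, 20, 6, 2, 19]

arr[0]=18 <= 19: swap with position 0, array becomes [18, 20, 6, 2, 19]
arr[1]=20 > 19: no swap
arr[2]=6 <= 19: swap with position 1, array becomes [18, 6, 20, 2, 19]
arr[3]=2 <= 19: swap with position 2, array becomes [18, 6, 2, 20, 19]

Place pivot at position 3: [18, 6, 2, 19, 20]
Pivot position: 3

After partitioning with pivot 19, the array becomes [18, 6, 2, 19, 20]. The pivot is placed at index 3. All elements to the left of the pivot are <= 19, and all elements to the right are > 19.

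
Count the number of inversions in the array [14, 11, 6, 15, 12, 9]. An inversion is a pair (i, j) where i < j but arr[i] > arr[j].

Finding inversions in [14, 11, 6, 15, 12, 9]:

(0, 1): arr[0]=14 > arr[1]=11
(0, 2): arr[0]=14 > arr[2]=6
(0, 4): arr[0]=14 > arr[4]=12
(0, 5): arr[0]=14 > arr[5]=9
(1, 2): arr[1]=11 > arr[2]=6
(1, 5): arr[1]=11 > arr[5]=9
(3, 4): arr[3]=15 > arr[4]=12
(3, 5): arr[3]=15 > arr[5]=9
(4, 5): arr[4]=12 > arr[5]=9

Total inversions: 9

The array has 9 inversion(s): (0,1), (0,2), (0,4), (0,5), (1,2), (1,5), (3,4), (3,5), (4,5). Each pair (i,j) satisfies i < j and arr[i] > arr[j].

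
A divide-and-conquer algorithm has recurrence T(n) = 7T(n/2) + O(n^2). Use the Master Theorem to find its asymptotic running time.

Master Theorem for T(n) = 7T(n/2) + O(n^2):

a = 7, b = 2, c = 2
log_b(a) = log_2(7) = 2.8074

Case 1: c = 2 < log_2(7) = 2.8074
T(n) = O(n^(log_2 7))

For T(n) = 7T(n/2) + O(n^2): log_2(7) = 2.8074. This is Case 1 of the Master Theorem (c < log_b(a), work dominated by leaves), giving O(n^(log_2 7)).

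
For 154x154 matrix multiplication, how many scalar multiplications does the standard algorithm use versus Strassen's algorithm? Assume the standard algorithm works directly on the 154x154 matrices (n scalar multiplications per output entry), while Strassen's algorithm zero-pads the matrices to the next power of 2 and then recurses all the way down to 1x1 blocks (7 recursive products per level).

Matrix multiplication for 154x154 matrices:

Strassen's algorithm requires power-of-2 dimensions. Pad 154x154 to 256x256 (next power of 2).

Standard algorithm: 154^3 = 3652264 multiplications
Strassen's algorithm: 7^(log2(256)) = 7^8 = 5764801 multiplications
Difference: 3652264 - 5764801 = -2112537 (Strassen uses MORE here due to padding overhead — for small or just-over-power-of-2 n, padding can outweigh the per-level savings)

Standard: 3652264 multiplications (154^3). Strassen: 5764801 multiplications (7^8, after padding to 256x256). Strassen reduces 8 recursive multiplications to 7 at each level.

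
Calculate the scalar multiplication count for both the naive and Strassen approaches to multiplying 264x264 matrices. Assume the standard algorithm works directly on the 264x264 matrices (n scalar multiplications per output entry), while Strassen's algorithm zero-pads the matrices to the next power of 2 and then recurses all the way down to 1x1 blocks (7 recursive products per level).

Matrix multiplication for 264x264 matrices:

Strassen's algorithm requires power-of-2 dimensions. Pad 264x264 to 512x512 (next power of 2).

Standard algorithm: 264^3 = 18399744 multiplications
Strassen's algorithm: 7^(log2(512)) = 7^9 = 40353607 multiplications
Difference: 18399744 - 40353607 = -21953863 (Strassen uses MORE here due to padding overhead — for small or just-over-power-of-2 n, padding can outweigh the per-level savings)

Standard: 18399744 multiplications (264^3). Strassen: 40353607 multiplications (7^9, after padding to 512x512). Strassen reduces 8 recursive multiplications to 7 at each level.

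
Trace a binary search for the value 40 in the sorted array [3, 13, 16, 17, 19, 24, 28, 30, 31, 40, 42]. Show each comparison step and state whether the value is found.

Binary search for 40 in [3, 13, 16, 17, 19, 24, 28, 30, 31, 40, 42]:

lo=0, hi=10, mid=5, arr[mid]=24 -> 24 < 40, search right half
lo=6, hi=10, mid=8, arr[mid]=31 -> 31 < 40, search right half
lo=9, hi=10, mid=9, arr[mid]=40 -> Found target at index 9!

Binary search finds 40 at index 9 after 3 comparisons. The search repeatedly halves the search space by comparing with the middle element.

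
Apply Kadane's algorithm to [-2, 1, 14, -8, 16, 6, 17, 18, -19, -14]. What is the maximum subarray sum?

Using Kadane's algorithm on [-2, 1, 14, -8, 16, 6, 17, 18, -19, -14]:

Scanning through the array:
Position 1 (value 1): max_ending_here = 1, max_so_far = 1
Position 2 (value 14): max_ending_here = 15, max_so_far = 15
Position 3 (value -8): max_ending_here = 7, max_so_far = 15
Position 4 (value 16): max_ending_here = 23, max_so_far = 23
Position 5 (value 6): max_ending_here = 29, max_so_far = 29
Position 6 (value 17): max_ending_here = 46, max_so_far = 46
Position 7 (value 18): max_ending_here = 64, max_so_far = 64
Position 8 (value -19): max_ending_here = 45, max_so_far = 64
Position 9 (value -14): max_ending_here = 31, max_so_far = 64

Maximum subarray: [1, 14, -8, 16, 6, 17, 18]
Maximum sum: 64

The maximum subarray is [1, 14, -8, 16, 6, 17, 18] with sum 64. This subarray runs from index 1 to index 7.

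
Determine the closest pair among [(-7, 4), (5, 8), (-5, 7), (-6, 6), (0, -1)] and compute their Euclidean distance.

Computing all pairwise distances among 5 points:

d((-7, 4), (5, 8)) = 12.6491
d((-7, 4), (-5, 7)) = 3.6056
d((-7, 4), (-6, 6)) = 2.2361
d((-7, 4), (0, -1)) = 8.6023
d((5, 8), (-5, 7)) = 10.0499
d((5, 8), (-6, 6)) = 11.1803
d((5, 8), (0, -1)) = 10.2956
d((-5, 7), (-6, 6)) = 1.4142 <-- minimum
d((-5, 7), (0, -1)) = 9.434
d((-6, 6), (0, -1)) = 9.2195

Closest pair: (-5, 7) and (-6, 6) with distance 1.4142

The closest pair is (-5, 7) and (-6, 6) with Euclidean distance 1.4142. For 5 points, brute-force pairwise comparison is shown above. For large n, the divide-and-conquer algorithm (sort by x, recurse on halves, check the dividing strip) achieves O(n log n).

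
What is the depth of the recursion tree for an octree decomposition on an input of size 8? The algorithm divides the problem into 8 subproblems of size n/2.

For divide and conquer with division factor 2:

Problem sizes at each level:
Level 0: 8
Level 1: 4
Level 2: 2
Level 3: 1

The root is level 0 and the size-1 base case is level 3 (the tree spans levels 0 through 3, i.e. 4 levels counting the root), so the depth is the number of divisions: log_2(8) = 3

The recursion tree depth is log_2(8) = 3. At each level, the problem size is divided by 2, so it takes 3 divisions to reduce to a base case of size 1. The algorithm makes 8 recursive calls at each level.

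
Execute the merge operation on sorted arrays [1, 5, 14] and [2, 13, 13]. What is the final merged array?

Merging process:

Compare 1 vs 2: take 1 from left. Merged: [1]
Compare 5 vs 2: take 2 from right. Merged: [1, 2]
Compare 5 vs 13: take 5 from left. Merged: [1, 2, 5]
Compare 14 vs 13: take 13 from right. Merged: [1, 2, 5, 13]
Compare 14 vs 13: take 13 from right. Merged: [1, 2, 5, 13, 13]
Append remaining from left: [14]. Merged: [1, 2, 5, 13, 13, 14]

Final merged array: [1, 2, 5, 13, 13, 14]
Total comparisons: 5

The merged array is [1, 2, 5, 13, 13, 14], requiring 5 comparisons. The merge step runs in O(n) time where n is the total number of elements.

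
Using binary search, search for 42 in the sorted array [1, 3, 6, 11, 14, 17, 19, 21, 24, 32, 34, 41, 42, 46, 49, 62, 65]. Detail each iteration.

Binary search for 42 in [1, 3, 6, 11, 14, 17, 19, 21, 24, 32, 34, 41, 42, 46, 49, 62, 65]:

lo=0, hi=16, mid=8, arr[mid]=24 -> 24 < 42, search right half
lo=9, hi=16, mid=12, arr[mid]=42 -> Found target at index 12!

Binary search finds 42 at index 12 after 2 comparisons. The search repeatedly halves the search space by comparing with the middle element.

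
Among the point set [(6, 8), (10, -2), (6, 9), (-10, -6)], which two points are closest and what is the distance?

Computing all pairwise distances among 4 points:

d((6, 8), (10, -2)) = 10.7703
d((6, 8), (6, 9)) = 1.0 <-- minimum
d((6, 8), (-10, -6)) = 21.2603
d((10, -2), (6, 9)) = 11.7047
d((10, -2), (-10, -6)) = 20.3961
d((6, 9), (-10, -6)) = 21.9317

Closest pair: (6, 8) and (6, 9) with distance 1.0

The closest pair is (6, 8) and (6, 9) with Euclidean distance 1.0. For 4 points, brute-force pairwise comparison is shown above. For large n, the divide-and-conquer algorithm (sort by x, recurse on halves, check the dividing strip) achieves O(n log n).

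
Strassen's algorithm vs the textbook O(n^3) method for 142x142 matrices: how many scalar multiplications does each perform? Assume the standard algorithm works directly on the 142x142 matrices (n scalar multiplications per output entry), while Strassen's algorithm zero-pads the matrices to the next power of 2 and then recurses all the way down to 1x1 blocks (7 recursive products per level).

Matrix multiplication for 142x142 matrices:

Strassen's algorithm requires power-of-2 dimensions. Pad 142x142 to 256x256 (next power of 2).

Standard algorithm: 142^3 = 2863288 multiplications
Strassen's algorithm: 7^(log2(256)) = 7^8 = 5764801 multiplications
Difference: 2863288 - 5764801 = -2901513 (Strassen uses MORE here due to padding overhead — for small or just-over-power-of-2 n, padding can outweigh the per-level savings)

Standard: 2863288 multiplications (142^3). Strassen: 5764801 multiplications (7^8, after padding to 256x256). Strassen reduces 8 recursive multiplications to 7 at each level.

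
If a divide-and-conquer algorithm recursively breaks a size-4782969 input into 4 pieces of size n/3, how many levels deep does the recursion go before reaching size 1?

For divide and conquer with division factor 3:

Problem sizes at each level:
Level 0: 4782969
Level 1: 1594323
Level 2: 531441
Level 3: 177147
Level 4: 59049
Level 5: 19683
Level 6: 6561
Level 7: 2187
Level 8: 729
Level 9: 243
Level 10: 81
Level 11: 27
Level 12: 9
Level 13: 3
Level 14: 1

The root is level 0 and the size-1 base case is level 14 (the tree spans levels 0 through 14, i.e. 15 levels counting the root), so the depth is the number of divisions: log_3(4782969) = 14

The recursion tree depth is log_3(4782969) = 14. At each level, the problem size is divided by 3, so it takes 14 divisions to reduce to a base case of size 1. The algorithm makes 4 recursive calls at each level.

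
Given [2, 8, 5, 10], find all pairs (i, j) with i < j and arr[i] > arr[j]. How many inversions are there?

Finding inversions in [2, 8, 5, 10]:

(1, 2): arr[1]=8 > arr[2]=5

Total inversions: 1

The array has 1 inversion(s): (1,2). Each pair (i,j) satisfies i < j and arr[i] > arr[j].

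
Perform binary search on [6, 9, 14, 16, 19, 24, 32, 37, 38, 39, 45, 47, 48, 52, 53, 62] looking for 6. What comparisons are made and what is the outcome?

Binary search for 6 in [6, 9, 14, 16, 19, 24, 32, 37, 38, 39, 45, 47, 48, 52, 53, 62]:

lo=0, hi=15, mid=7, arr[mid]=37 -> 37 > 6, search left half
lo=0, hi=6, mid=3, arr[mid]=16 -> 16 > 6, search left half
lo=0, hi=2, mid=1, arr[mid]=9 -> 9 > 6, search left half
lo=0, hi=0, mid=0, arr[mid]=6 -> Found target at index 0!

Binary search finds 6 at index 0 after 4 comparisons. The search repeatedly halves the search space by comparing with the middle element.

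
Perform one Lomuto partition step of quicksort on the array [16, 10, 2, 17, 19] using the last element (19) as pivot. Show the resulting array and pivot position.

Lomuto partition with pivot = 19:

Initial array: [16, 10, 2, 17, 19]

arr[0]=16 <= 19: swap with position 0, array becomes [16, 10, 2, 17, 19]
arr[1]=10 <= 19: swap with position 1, array becomes [16, 10, 2, 17, 19]
arr[2]=2 <= 19: swap with position 2, array becomes [16, 10, 2, 17, 19]
arr[3]=17 <= 19: swap with position 3, array becomes [16, 10, 2, 17, 19]

Place pivot at position 4: [16, 10, 2, 17, 19]
Pivot position: 4

After partitioning with pivot 19, the array becomes [16, 10, 2, 17, 19]. The pivot is placed at index 4. All elements to the left of the pivot are <= 19, and all elements to the right are > 19.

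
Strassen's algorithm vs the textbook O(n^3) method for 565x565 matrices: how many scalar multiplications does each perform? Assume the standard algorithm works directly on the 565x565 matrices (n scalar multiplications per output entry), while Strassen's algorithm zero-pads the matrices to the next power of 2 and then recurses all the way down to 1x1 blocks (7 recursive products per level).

Matrix multiplication for 565x565 matrices:

Strassen's algorithm requires power-of-2 dimensions. Pad 565x565 to 1024x1024 (next power of 2).

Standard algorithm: 565^3 = 180362125 multiplications
Strassen's algorithm: 7^(log2(1024)) = 7^10 = 282475249 multiplications
Difference: 180362125 - 282475249 = -102113124 (Strassen uses MORE here due to padding overhead — for small or just-over-power-of-2 n, padding can outweigh the per-level savings)

Standard: 180362125 multiplications (565^3). Strassen: 282475249 multiplications (7^10, after padding to 1024x1024). Strassen reduces 8 recursive multiplications to 7 at each level.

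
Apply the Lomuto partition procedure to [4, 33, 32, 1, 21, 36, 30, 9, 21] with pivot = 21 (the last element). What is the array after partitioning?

Lomuto partition with pivot = 21:

Initial array: [4, 33, 32, 1, 21, 36, 30, 9, 21]

arr[0]=4 <= 21: swap with position 0, array becomes [4, 33, 32, 1, 21, 36, 30, 9, 21]
arr[1]=33 > 21: no swap
arr[2]=32 > 21: no swap
arr[3]=1 <= 21: swap with position 1, array becomes [4, 1, 32, 33, 21, 36, 30, 9, 21]
arr[4]=21 <= 21: swap with position 2, array becomes [4, 1, 21, 33, 32, 36, 30, 9, 21]
arr[5]=36 > 21: no swap
arr[6]=30 > 21: no swap
arr[7]=9 <= 21: swap with position 3, array becomes [4, 1, 21, 9, 32, 36, 30, 33, 21]

Place pivot at position 4: [4, 1, 21, 9, 21, 36, 30, 33, 32]
Pivot position: 4

After partitioning with pivot 21, the array becomes [4, 1, 21, 9, 21, 36, 30, 33, 32]. The pivot is placed at index 4. All elements to the left of the pivot are <= 21, and all elements to the right are > 21.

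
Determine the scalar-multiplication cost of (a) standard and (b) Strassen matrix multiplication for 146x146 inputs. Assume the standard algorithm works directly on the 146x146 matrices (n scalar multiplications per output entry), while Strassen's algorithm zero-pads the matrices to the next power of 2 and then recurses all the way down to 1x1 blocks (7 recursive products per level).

Matrix multiplication for 146x146 matrices:

Strassen's algorithm requires power-of-2 dimensions. Pad 146x146 to 256x256 (next power of 2).

Standard algorithm: 146^3 = 3112136 multiplications
Strassen's algorithm: 7^(log2(256)) = 7^8 = 5764801 multiplications
Difference: 3112136 - 5764801 = -2652665 (Strassen uses MORE here due to padding overhead — for small or just-over-power-of-2 n, padding can outweigh the per-level savings)

Standard: 3112136 multiplications (146^3). Strassen: 5764801 multiplications (7^8, after padding to 256x256). Strassen reduces 8 recursive multiplications to 7 at each level.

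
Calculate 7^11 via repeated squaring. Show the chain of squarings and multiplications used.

Computing 7^11 by squaring (build up from 7^1; each line after the first costs one multiplication):

7^1 = 7
7^2 = (7^1)^2 = 7^2 = 49
7^4 = (7^2)^2 = 49^2 = 2401
7^5 = 7 * 7^4 = 7 * 2401 = 16807
7^10 = (7^5)^2 = 16807^2 = 282475249
7^11 = 7 * 7^10 = 7 * 282475249 = 1977326743

Result: 1977326743
Multiplications needed: 5 (5 lines after 7^1)

7^11 = 1977326743. Using exponentiation by squaring, this requires 5 multiplications. The key idea: if the exponent is even, square the half-power; if odd, multiply by the base once.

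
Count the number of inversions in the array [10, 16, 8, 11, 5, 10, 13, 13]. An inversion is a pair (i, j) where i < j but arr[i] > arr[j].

Finding inversions in [10, 16, 8, 11, 5, 10, 13, 13]:

(0, 2): arr[0]=10 > arr[2]=8
(0, 4): arr[0]=10 > arr[4]=5
(1, 2): arr[1]=16 > arr[2]=8
(1, 3): arr[1]=16 > arr[3]=11
(1, 4): arr[1]=16 > arr[4]=5
(1, 5): arr[1]=16 > arr[5]=10
(1, 6): arr[1]=16 > arr[6]=13
(1, 7): arr[1]=16 > arr[7]=13
(2, 4): arr[2]=8 > arr[4]=5
(3, 4): arr[3]=11 > arr[4]=5
(3, 5): arr[3]=11 > arr[5]=10

Total inversions: 11

The array has 11 inversion(s): (0,2), (0,4), (1,2), (1,3), (1,4), (1,5), (1,6), (1,7), (2,4), (3,4), (3,5). Each pair (i,j) satisfies i < j and arr[i] > arr[j].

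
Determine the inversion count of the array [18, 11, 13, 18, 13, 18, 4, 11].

Finding inversions in [18, 11, 13, 18, 13, 18, 4, 11]:

(0, 1): arr[0]=18 > arr[1]=11
(0, 2): arr[0]=18 > arr[2]=13
(0, 4): arr[0]=18 > arr[4]=13
(0, 6): arr[0]=18 > arr[6]=4
(0, 7): arr[0]=18 > arr[7]=11
(1, 6): arr[1]=11 > arr[6]=4
(2, 6): arr[2]=13 > arr[6]=4
(2, 7): arr[2]=13 > arr[7]=11
(3, 4): arr[3]=18 > arr[4]=13
(3, 6): arr[3]=18 > arr[6]=4
(3, 7): arr[3]=18 > arr[7]=11
(4, 6): arr[4]=13 > arr[6]=4
(4, 7): arr[4]=13 > arr[7]=11
(5, 6): arr[5]=18 > arr[6]=4
(5, 7): arr[5]=18 > arr[7]=11

Total inversions: 15

The array has 15 inversion(s): (0,1), (0,2), (0,4), (0,6), (0,7), (1,6), (2,6), (2,7), (3,4), (3,6), (3,7), (4,6), (4,7), (5,6), (5,7). Each pair (i,j) satisfies i < j and arr[i] > arr[j].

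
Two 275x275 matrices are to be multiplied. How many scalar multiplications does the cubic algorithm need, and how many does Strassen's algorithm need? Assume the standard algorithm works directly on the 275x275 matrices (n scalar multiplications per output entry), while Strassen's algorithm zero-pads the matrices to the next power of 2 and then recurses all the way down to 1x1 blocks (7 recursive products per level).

Matrix multiplication for 275x275 matrices:

Strassen's algorithm requires power-of-2 dimensions. Pad 275x275 to 512x512 (next power of 2).

Standard algorithm: 275^3 = 20796875 multiplications
Strassen's algorithm: 7^(log2(512)) = 7^9 = 40353607 multiplications
Difference: 20796875 - 40353607 = -19556732 (Strassen uses MORE here due to padding overhead — for small or just-over-power-of-2 n, padding can outweigh the per-level savings)

Standard: 20796875 multiplications (275^3). Strassen: 40353607 multiplications (7^9, after padding to 512x512). Strassen reduces 8 recursive multiplications to 7 at each level.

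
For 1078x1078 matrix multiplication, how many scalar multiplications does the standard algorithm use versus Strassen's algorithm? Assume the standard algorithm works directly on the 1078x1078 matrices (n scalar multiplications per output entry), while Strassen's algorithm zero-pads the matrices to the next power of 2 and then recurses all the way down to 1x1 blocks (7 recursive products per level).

Matrix multiplication for 1078x1078 matrices:

Strassen's algorithm requires power-of-2 dimensions. Pad 1078x1078 to 2048x2048 (next power of 2).

Standard algorithm: 1078^3 = 1252726552 multiplications
Strassen's algorithm: 7^(log2(2048)) = 7^11 = 1977326743 multiplications
Difference: 1252726552 - 1977326743 = -724600191 (Strassen uses MORE here due to padding overhead — for small or just-over-power-of-2 n, padding can outweigh the per-level savings)

Standard: 1252726552 multiplications (1078^3). Strassen: 1977326743 multiplications (7^11, after padding to 2048x2048). Strassen reduces 8 recursive multiplications to 7 at each level.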